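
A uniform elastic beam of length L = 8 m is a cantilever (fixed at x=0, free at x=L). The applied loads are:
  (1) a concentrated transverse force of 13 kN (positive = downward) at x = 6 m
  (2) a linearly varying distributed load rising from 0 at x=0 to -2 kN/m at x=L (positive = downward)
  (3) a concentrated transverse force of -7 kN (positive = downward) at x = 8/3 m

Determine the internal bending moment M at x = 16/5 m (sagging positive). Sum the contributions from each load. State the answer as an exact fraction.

Load 1 — point force P=13 kN at a=6 m (b=L-a=2):
  M_1 = -P(a-x)  [x≤a] = -13·(6-(16/5)) = -182/5 kN·m
Load 2 — triangular load w₀=-2 kN/m (0→w₀ over full span):
  M_2 = w₀Lx/2 - w₀L²/3 - w₀x³/(6L) = (-2)·8·(16/5)/2 - (-2)·8²/3 - (-2)·(16/5)³/(6·8) = 2304/125 kN·m
Load 3 — point force P=-7 kN at a=8/3 m (b=L-a=16/3):
  M_3 = 0  [x>a] = 0 kN·m
Superposition: M = Σ M_i = -2246/125 kN·m ≈ -17.968000 kN·m

M(16/5) = -2246/125 kN·m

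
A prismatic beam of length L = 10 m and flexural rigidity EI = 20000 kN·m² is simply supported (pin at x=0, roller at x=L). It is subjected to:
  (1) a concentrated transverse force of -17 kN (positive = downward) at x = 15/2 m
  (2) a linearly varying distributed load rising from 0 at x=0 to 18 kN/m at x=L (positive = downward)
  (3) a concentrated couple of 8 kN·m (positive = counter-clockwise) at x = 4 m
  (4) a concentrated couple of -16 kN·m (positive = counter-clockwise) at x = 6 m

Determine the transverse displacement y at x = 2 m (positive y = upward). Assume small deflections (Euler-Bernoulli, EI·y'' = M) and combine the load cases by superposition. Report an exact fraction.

Load 1 — point force P=-17 kN at a=15/2 m (b=L-a=5/2):
  y_1 = -Pbx(L²-b²-x²)/(6LEI)  [x≤a] = -(-17)·(5/2)·2·(10²-(5/2)²-2²)/(6·10·20000) = 6103/960000 m
Load 2 — triangular load w₀=18 kN/m (0→w₀ over full span):
  y_2 = -w₀x(7L⁴-10L²x²+3x⁴)/(360LEI) = -18·2·(7·10⁴-10·10²·2²+3·2⁴)/(360·10·20000) = -516/15625 m
Load 3 — applied couple M₀=8 kN·m at a=4 m (b=L-a=6):
  y_3 = (M₀x³/(6L)+C₁x)/EI  [x≤a] with C₁=M₀(3b²-L²)/(6L)=16/15 = (8·2³/(6·10)+(16/15)·2)/20000 = 1/6250 m
Load 4 — applied couple M₀=-16 kN·m at a=6 m (b=L-a=4):
  y_4 = (M₀x³/(6L)+C₁x)/EI  [x≤a] with C₁=M₀(3b²-L²)/(6L)=208/15 = ((-16)·2³/(6·10)+(208/15)·2)/20000 = 4/3125 m
Superposition: y = Σ y_i = -605441/24000000 m ≈ -0.025227 m

y(2) = -605441/24000000 m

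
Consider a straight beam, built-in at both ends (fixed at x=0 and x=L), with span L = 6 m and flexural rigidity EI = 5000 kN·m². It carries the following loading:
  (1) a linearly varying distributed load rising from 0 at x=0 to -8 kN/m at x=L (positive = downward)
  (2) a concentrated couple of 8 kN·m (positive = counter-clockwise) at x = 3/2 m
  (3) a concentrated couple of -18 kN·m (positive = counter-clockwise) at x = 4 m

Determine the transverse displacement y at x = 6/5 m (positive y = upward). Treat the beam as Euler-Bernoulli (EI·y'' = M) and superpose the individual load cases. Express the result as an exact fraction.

y(6/5) = 149157/78125000 m

Load 1 — triangular load w₀=-8 kN/m (0→w₀ over full span):
  y_1 = -w₀x²(L-x)²(x+2L)/(120LEI) = -(-8)·(6/5)²·(6-(6/5))²·((6/5)+2·6)/(120·6·5000) = 9504/9765625 m
Load 2 — applied couple M₀=8 kN·m at a=3/2 m (b=L-a=9/2):
  y_2 = (R_Ax³/6 - M_Ax²/2)/EI  [x≤a] with R_A=3/2, M_A=-3/2 = ((3/2)·(6/5)³/6 - (-3/2)·(6/5)²/2)/5000 = 189/625000 m
Load 3 — applied couple M₀=-18 kN·m at a=4 m (b=L-a=2):
  y_3 = (R_Ax³/6 - M_Ax²/2)/EI  [x≤a] with R_A=-4, M_A=-6 = ((-4)·(6/5)³/6 - (-6)·(6/5)²/2)/5000 = 99/156250 m
Superposition: y = Σ y_i = 149157/78125000 m ≈ 0.001909 m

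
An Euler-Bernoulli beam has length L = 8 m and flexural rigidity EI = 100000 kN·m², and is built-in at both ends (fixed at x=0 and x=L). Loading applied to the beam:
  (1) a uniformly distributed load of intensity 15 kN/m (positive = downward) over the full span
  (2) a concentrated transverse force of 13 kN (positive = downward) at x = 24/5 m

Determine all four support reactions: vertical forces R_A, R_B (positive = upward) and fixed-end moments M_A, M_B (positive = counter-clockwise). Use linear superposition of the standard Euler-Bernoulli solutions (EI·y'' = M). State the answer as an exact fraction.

R_A = 8072/125 kN, M_A = 11248/125 kN·m, R_B = 8553/125 kN, M_B = -11872/125 kN·m

Load 1 — uniform load w=15 kN/m over full span:
  R_A = wL/2 = 15·8/2 = 60 kN
  M_A = wL²/12 = 15·8²/12 = 80 kN·m
  R_B = wL/2 = 15·8/2 = 60 kN
  M_B = -wL²/12 = -15·8²/12 = -80 kN·m
Load 2 — point force P=13 kN at a=24/5 m (b=L-a=16/5):
  R_A = Pb²(3a+b)/L³ = 13·(16/5)²·(3·(24/5)+(16/5))/8³ = 572/125 kN
  M_A = Pab²/L² = 13·(24/5)·(16/5)²/8² = 1248/125 kN·m
  R_B = Pa²(a+3b)/L³ = 13·(24/5)²·((24/5)+3·(16/5))/8³ = 1053/125 kN
  M_B = -Pa²b/L² = -13·(24/5)²·(16/5)/8² = -1872/125 kN·m
Superposition: R_A = 8072/125 kN, M_A = 11248/125 kN·m, R_B = 8553/125 kN, M_B = -11872/125 kN·m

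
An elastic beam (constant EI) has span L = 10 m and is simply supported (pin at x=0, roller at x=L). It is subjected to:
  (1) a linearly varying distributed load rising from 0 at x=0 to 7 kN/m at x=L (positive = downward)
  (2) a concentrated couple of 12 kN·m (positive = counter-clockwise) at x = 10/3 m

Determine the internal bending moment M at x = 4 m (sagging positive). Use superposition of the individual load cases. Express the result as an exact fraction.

Load 1 — triangular load w₀=7 kN/m (0→w₀ over full span):
  M_1 = w₀Lx/6 - w₀x³/(6L) = 7·10·4/6 - 7·4³/(6·10) = 196/5 kN·m
Load 2 — applied couple M₀=12 kN·m at a=10/3 m (b=L-a=20/3):
  M_2 = M₀x/L - M₀  [x>a] = 12·4/10 - 12 = -36/5 kN·m
Superposition: M = Σ M_i = 32 kN·m ≈ 32.000000 kN·m

M(4) = 32 kN·m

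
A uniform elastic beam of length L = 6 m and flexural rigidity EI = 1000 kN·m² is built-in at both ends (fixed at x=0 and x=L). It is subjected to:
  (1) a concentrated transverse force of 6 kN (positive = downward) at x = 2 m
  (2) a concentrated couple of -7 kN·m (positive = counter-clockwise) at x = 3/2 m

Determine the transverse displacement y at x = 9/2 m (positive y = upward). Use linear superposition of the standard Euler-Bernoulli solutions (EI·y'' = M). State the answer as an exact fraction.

Load 1 — point force P=6 kN at a=2 m (b=L-a=4):
  y_1 = -Pa²(L-x)²(3bL-(3b+a)(L-x))/(6L³EI)  [x>a] = -6·2²·(6-(9/2))²·(3·4·6-(3·4+2)·(6-(9/2)))/(6·6³·1000) = -17/8000 m
Load 2 — applied couple M₀=-7 kN·m at a=3/2 m (b=L-a=9/2):
  y_2 = (R_Ax³/6 - M_Ax²/2 - M₀(x-a)²/2)/EI  [x>a] with R_A=-21/16, M_A=21/16 = ((-21/16)·(9/2)³/6 - (21/16)·(9/2)²/2 - (-7)·((9/2)-(3/2))²/2)/1000 = -441/256000 m
Superposition: y = Σ y_i = -197/51200 m ≈ -0.003848 m

y(9/2) = -197/51200 m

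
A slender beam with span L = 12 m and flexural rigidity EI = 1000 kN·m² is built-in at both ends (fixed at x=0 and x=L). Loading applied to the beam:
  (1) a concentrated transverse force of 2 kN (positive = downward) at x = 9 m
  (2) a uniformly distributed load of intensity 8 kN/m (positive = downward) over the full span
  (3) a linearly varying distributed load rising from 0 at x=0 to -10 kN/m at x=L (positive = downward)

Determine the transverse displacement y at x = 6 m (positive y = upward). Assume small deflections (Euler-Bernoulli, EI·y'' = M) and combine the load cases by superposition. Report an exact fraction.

y(6) = -171/1000 m

Load 1 — point force P=2 kN at a=9 m (b=L-a=3):
  y_1 = -Pb²x²(3aL-(3a+b)x)/(6L³EI)  [x≤a] = -2·3²·6²·(3·9·12-(3·9+3)·6)/(6·12³·1000) = -9/1000 m
Load 2 — uniform load w=8 kN/m over full span:
  y_2 = -wx²(L-x)²/(24EI) = -8·6²·(12-6)²/(24·1000) = -54/125 m
Load 3 — triangular load w₀=-10 kN/m (0→w₀ over full span):
  y_3 = -w₀x²(L-x)²(x+2L)/(120LEI) = -(-10)·6²·(12-6)²·(6+2·12)/(120·12·1000) = 27/100 m
Superposition: y = Σ y_i = -171/1000 m ≈ -0.171000 m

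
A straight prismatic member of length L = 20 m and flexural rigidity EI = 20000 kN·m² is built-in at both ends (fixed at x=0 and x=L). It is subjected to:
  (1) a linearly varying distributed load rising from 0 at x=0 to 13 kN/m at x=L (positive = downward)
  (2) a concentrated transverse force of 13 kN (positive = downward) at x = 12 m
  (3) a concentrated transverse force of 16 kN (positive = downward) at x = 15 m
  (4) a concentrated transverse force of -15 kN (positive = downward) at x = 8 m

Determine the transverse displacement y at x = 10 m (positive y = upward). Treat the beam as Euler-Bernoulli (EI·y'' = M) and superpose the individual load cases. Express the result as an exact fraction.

Load 1 — triangular load w₀=13 kN/m (0→w₀ over full span):
  y_1 = -w₀x²(L-x)²(x+2L)/(120LEI) = -13·10²·(20-10)²·(10+2·20)/(120·20·20000) = -13/96 m
Load 2 — point force P=13 kN at a=12 m (b=L-a=8):
  y_2 = -Pb²x²(3aL-(3a+b)x)/(6L³EI)  [x≤a] = -13·8²·10²·(3·12·20-(3·12+8)·10)/(6·20³·20000) = -91/3750 m
Load 3 — point force P=16 kN at a=15 m (b=L-a=5):
  y_3 = -Pb²x²(3aL-(3a+b)x)/(6L³EI)  [x≤a] = -16·5²·10²·(3·15·20-(3·15+5)·10)/(6·20³·20000) = -1/60 m
Load 4 — point force P=-15 kN at a=8 m (b=L-a=12):
  y_4 = -Pa²(L-x)²(3bL-(3b+a)(L-x))/(6L³EI)  [x>a] = -(-15)·8²·(20-10)²·(3·12·20-(3·12+8)·(20-10))/(6·20³·20000) = 7/250 m
Superposition: y = Σ y_i = -2967/20000 m ≈ -0.148350 m

y(10) = -2967/20000 m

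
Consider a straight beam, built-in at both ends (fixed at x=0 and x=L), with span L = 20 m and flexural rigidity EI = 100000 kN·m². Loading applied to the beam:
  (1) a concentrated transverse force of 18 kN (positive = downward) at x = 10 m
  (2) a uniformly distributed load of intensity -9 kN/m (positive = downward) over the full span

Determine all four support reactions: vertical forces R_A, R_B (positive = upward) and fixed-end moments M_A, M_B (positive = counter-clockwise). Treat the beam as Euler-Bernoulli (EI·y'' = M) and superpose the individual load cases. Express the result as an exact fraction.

Load 1 — point force P=18 kN at a=10 m (b=L-a=10):
  R_A = Pb²(3a+b)/L³ = 18·10²·(3·10+10)/20³ = 9 kN
  M_A = Pab²/L² = 18·10·10²/20² = 45 kN·m
  R_B = Pa²(a+3b)/L³ = 18·10²·(10+3·10)/20³ = 9 kN
  M_B = -Pa²b/L² = -18·10²·10/20² = -45 kN·m
Load 2 — uniform load w=-9 kN/m over full span:
  R_A = wL/2 = (-9)·20/2 = -90 kN
  M_A = wL²/12 = (-9)·20²/12 = -300 kN·m
  R_B = wL/2 = (-9)·20/2 = -90 kN
  M_B = -wL²/12 = -(-9)·20²/12 = 300 kN·m
Superposition: R_A = -81 kN, M_A = -255 kN·m, R_B = -81 kN, M_B = 255 kN·m

R_A = -81 kN, M_A = -255 kN·m, R_B = -81 kN, M_B = 255 kN·m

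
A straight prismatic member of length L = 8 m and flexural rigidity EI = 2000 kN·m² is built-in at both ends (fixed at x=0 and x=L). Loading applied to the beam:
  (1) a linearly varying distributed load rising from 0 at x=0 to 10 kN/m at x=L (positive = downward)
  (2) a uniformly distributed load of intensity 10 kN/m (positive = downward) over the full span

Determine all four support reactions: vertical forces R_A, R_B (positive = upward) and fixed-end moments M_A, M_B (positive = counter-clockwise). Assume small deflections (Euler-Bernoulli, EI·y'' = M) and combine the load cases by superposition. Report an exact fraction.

Load 1 — triangular load w₀=10 kN/m (0→w₀ over full span):
  R_A = 3w₀L/20 = 3·10·8/20 = 12 kN
  M_A = w₀L²/30 = 10·8²/30 = 64/3 kN·m
  R_B = 7w₀L/20 = 7·10·8/20 = 28 kN
  M_B = -w₀L²/20 = -10·8²/20 = -32 kN·m
Load 2 — uniform load w=10 kN/m over full span:
  R_A = wL/2 = 10·8/2 = 40 kN
  M_A = wL²/12 = 10·8²/12 = 160/3 kN·m
  R_B = wL/2 = 10·8/2 = 40 kN
  M_B = -wL²/12 = -10·8²/12 = -160/3 kN·m
Superposition: R_A = 52 kN, M_A = 224/3 kN·m, R_B = 68 kN, M_B = -256/3 kN·m

R_A = 52 kN, M_A = 224/3 kN·m, R_B = 68 kN, M_B = -256/3 kN·m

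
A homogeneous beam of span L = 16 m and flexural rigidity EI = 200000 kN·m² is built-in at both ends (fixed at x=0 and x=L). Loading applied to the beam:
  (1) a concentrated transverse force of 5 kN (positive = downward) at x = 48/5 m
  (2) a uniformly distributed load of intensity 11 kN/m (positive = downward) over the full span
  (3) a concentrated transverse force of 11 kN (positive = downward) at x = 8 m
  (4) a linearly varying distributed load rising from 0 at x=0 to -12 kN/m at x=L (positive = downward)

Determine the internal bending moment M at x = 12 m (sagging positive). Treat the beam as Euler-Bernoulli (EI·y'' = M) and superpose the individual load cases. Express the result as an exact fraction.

M(12) = 268/75 kN·m

Load 1 — point force P=5 kN at a=48/5 m (b=L-a=32/5):
  M_1 = Pa²(a+3b)(L-x)/L³ - Pa²b/L²  [x>a] = 5·(48/5)²·((48/5)+3·(32/5))·(16-12)/16³ - 5·(48/5)²·(32/5)/16² = 36/25 kN·m
Load 2 — uniform load w=11 kN/m over full span:
  M_2 = wLx/2 - wL²/12 - wx²/2 = 11·16·12/2 - 11·16²/12 - 11·12²/2 = 88/3 kN·m
Load 3 — point force P=11 kN at a=8 m (b=L-a=8):
  M_3 = Pa²(a+3b)(L-x)/L³ - Pa²b/L²  [x>a] = 11·8²·(8+3·8)·(16-12)/16³ - 11·8²·8/16² = 0 kN·m
Load 4 — triangular load w₀=-12 kN/m (0→w₀ over full span):
  M_4 = 3w₀Lx/20 - w₀L²/30 - w₀x³/(6L) = 3·(-12)·16·12/20 - (-12)·16²/30 - (-12)·12³/(6·16) = -136/5 kN·m
Superposition: M = Σ M_i = 268/75 kN·m ≈ 3.573333 kN·m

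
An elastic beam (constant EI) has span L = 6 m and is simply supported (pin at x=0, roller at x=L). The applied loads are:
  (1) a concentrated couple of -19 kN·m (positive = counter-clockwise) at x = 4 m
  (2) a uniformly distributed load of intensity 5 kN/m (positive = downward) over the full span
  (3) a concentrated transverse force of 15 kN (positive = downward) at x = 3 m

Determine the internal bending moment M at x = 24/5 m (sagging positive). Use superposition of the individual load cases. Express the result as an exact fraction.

M(24/5) = 136/5 kN·m

Load 1 — applied couple M₀=-19 kN·m at a=4 m (b=L-a=2):
  M_1 = M₀x/L - M₀  [x>a] = (-19)·(24/5)/6 - (-19) = 19/5 kN·m
Load 2 — uniform load w=5 kN/m over full span:
  M_2 = wx(L-x)/2 = 5·(24/5)·(6-(24/5))/2 = 72/5 kN·m
Load 3 — point force P=15 kN at a=3 m (b=L-a=3):
  M_3 = Pa(L-x)/L  [x>a] = 15·3·(6-(24/5))/6 = 9 kN·m
Superposition: M = Σ M_i = 136/5 kN·m ≈ 27.200000 kN·m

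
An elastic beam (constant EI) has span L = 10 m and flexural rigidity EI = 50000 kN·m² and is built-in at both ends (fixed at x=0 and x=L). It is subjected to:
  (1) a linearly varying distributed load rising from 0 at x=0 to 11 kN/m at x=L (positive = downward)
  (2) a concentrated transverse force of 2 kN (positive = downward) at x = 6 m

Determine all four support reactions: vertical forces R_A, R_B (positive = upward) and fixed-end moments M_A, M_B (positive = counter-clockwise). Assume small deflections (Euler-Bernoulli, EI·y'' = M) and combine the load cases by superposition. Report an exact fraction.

Load 1 — triangular load w₀=11 kN/m (0→w₀ over full span):
  R_A = 3w₀L/20 = 3·11·10/20 = 33/2 kN
  M_A = w₀L²/30 = 11·10²/30 = 110/3 kN·m
  R_B = 7w₀L/20 = 7·11·10/20 = 77/2 kN
  M_B = -w₀L²/20 = -11·10²/20 = -55 kN·m
Load 2 — point force P=2 kN at a=6 m (b=L-a=4):
  R_A = Pb²(3a+b)/L³ = 2·4²·(3·6+4)/10³ = 88/125 kN
  M_A = Pab²/L² = 2·6·4²/10² = 48/25 kN·m
  R_B = Pa²(a+3b)/L³ = 2·6²·(6+3·4)/10³ = 162/125 kN
  M_B = -Pa²b/L² = -2·6²·4/10² = -72/25 kN·m
Superposition: R_A = 4301/250 kN, M_A = 2894/75 kN·m, R_B = 9949/250 kN, M_B = -1447/25 kN·m

R_A = 4301/250 kN, M_A = 2894/75 kN·m, R_B = 9949/250 kN, M_B = -1447/25 kN·m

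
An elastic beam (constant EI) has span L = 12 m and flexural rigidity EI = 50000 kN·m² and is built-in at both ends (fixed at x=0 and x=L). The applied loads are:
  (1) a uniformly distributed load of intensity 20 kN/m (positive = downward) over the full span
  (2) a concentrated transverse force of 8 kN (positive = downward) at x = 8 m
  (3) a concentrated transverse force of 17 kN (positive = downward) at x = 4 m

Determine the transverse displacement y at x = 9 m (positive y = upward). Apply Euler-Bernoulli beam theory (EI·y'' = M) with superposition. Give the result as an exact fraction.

y(9) = -693/50000 m

Load 1 — uniform load w=20 kN/m over full span:
  y_1 = -wx²(L-x)²/(24EI) = -20·9²·(12-9)²/(24·50000) = -243/20000 m
Load 2 — point force P=8 kN at a=8 m (b=L-a=4):
  y_2 = -Pa²(L-x)²(3bL-(3b+a)(L-x))/(6L³EI)  [x>a] = -8·8²·(12-9)²·(3·4·12-(3·4+8)·(12-9))/(6·12³·50000) = -7/9375 m
Load 3 — point force P=17 kN at a=4 m (b=L-a=8):
  y_3 = -Pa²(L-x)²(3bL-(3b+a)(L-x))/(6L³EI)  [x>a] = -17·4²·(12-9)²·(3·8·12-(3·8+4)·(12-9))/(6·12³·50000) = -289/300000 m
Superposition: y = Σ y_i = -693/50000 m ≈ -0.013860 m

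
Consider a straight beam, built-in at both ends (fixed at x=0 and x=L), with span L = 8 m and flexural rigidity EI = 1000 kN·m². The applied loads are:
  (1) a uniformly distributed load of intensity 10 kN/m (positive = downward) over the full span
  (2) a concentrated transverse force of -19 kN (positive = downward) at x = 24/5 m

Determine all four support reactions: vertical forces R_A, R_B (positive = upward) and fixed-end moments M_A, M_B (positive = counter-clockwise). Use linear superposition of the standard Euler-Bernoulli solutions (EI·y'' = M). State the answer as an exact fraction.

R_A = 4164/125 kN, M_A = 14528/375 kN·m, R_B = 3461/125 kN, M_B = -11792/375 kN·m

Load 1 — uniform load w=10 kN/m over full span:
  R_A = wL/2 = 10·8/2 = 40 kN
  M_A = wL²/12 = 10·8²/12 = 160/3 kN·m
  R_B = wL/2 = 10·8/2 = 40 kN
  M_B = -wL²/12 = -10·8²/12 = -160/3 kN·m
Load 2 — point force P=-19 kN at a=24/5 m (b=L-a=16/5):
  R_A = Pb²(3a+b)/L³ = (-19)·(16/5)²·(3·(24/5)+(16/5))/8³ = -836/125 kN
  M_A = Pab²/L² = (-19)·(24/5)·(16/5)²/8² = -1824/125 kN·m
  R_B = Pa²(a+3b)/L³ = (-19)·(24/5)²·((24/5)+3·(16/5))/8³ = -1539/125 kN
  M_B = -Pa²b/L² = -(-19)·(24/5)²·(16/5)/8² = 2736/125 kN·m
Superposition: R_A = 4164/125 kN, M_A = 14528/375 kN·m, R_B = 3461/125 kN, M_B = -11792/375 kN·m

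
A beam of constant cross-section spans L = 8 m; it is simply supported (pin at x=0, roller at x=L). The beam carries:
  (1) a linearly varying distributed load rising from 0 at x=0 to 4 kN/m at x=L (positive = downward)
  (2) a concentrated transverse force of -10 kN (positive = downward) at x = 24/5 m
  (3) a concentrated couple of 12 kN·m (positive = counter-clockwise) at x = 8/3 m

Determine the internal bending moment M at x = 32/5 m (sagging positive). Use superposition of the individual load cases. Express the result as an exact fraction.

M(32/5) = 36/125 kN·m

Load 1 — triangular load w₀=4 kN/m (0→w₀ over full span):
  M_1 = w₀Lx/6 - w₀x³/(6L) = 4·8·(32/5)/6 - 4·(32/5)³/(6·8) = 1536/125 kN·m
Load 2 — point force P=-10 kN at a=24/5 m (b=L-a=16/5):
  M_2 = Pa(L-x)/L  [x>a] = (-10)·(24/5)·(8-(32/5))/8 = -48/5 kN·m
Load 3 — applied couple M₀=12 kN·m at a=8/3 m (b=L-a=16/3):
  M_3 = M₀x/L - M₀  [x>a] = 12·(32/5)/8 - 12 = -12/5 kN·m
Superposition: M = Σ M_i = 36/125 kN·m ≈ 0.288000 kN·m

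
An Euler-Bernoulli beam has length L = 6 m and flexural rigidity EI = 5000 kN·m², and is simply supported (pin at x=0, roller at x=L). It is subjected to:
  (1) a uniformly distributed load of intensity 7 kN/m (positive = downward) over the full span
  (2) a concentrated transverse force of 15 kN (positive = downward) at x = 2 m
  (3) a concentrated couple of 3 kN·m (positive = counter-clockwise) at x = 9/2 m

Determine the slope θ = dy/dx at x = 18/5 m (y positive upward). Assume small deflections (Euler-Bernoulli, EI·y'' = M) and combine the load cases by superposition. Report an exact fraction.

θ(18/5) = 190303/30000000 rad

Load 1 — uniform load w=7 kN/m over full span:
  θ_1 = -w(L³-6Lx²+4x³)/(24EI) = -7·(6³-6·6·(18/5)²+4·(18/5)³)/(24·5000) = 2331/625000 rad
Load 2 — point force P=15 kN at a=2 m (b=L-a=4):
  θ_2 = -Pa(2L²-6Lx+3x²+a²)/(6LEI)  [x>a] = -15·2·(2·6²-6·6·(18/5)+3·(18/5)²+2²)/(6·6·5000) = 23/9375 rad
Load 3 — applied couple M₀=3 kN·m at a=9/2 m (b=L-a=3/2):
  θ_3 = (M₀x²/(2L)+C₁)/EI  [x≤a] with C₁=M₀(3b²-L²)/(6L)=-39/16 = (3·(18/5)²/(2·6)+(-39/16))/5000 = 321/2000000 rad
Superposition: θ = Σ θ_i = 190303/30000000 rad ≈ 0.006343 rad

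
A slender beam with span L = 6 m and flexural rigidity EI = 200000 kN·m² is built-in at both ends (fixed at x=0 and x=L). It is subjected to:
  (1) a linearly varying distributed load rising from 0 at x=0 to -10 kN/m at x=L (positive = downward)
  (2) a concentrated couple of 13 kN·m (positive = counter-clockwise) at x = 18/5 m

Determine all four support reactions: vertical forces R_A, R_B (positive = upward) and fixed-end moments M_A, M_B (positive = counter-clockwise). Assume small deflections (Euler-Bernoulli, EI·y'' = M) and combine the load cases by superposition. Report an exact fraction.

R_A = -147/25 kN, M_A = -196/25 kN·m, R_B = -603/25 kN, M_B = 489/25 kN·m

Load 1 — triangular load w₀=-10 kN/m (0→w₀ over full span):
  R_A = 3w₀L/20 = 3·(-10)·6/20 = -9 kN
  M_A = w₀L²/30 = (-10)·6²/30 = -12 kN·m
  R_B = 7w₀L/20 = 7·(-10)·6/20 = -21 kN
  M_B = -w₀L²/20 = -(-10)·6²/20 = 18 kN·m
Load 2 — applied couple M₀=13 kN·m at a=18/5 m (b=L-a=12/5):
  R_A = 6M₀ab/L³ = 6·13·(18/5)·(12/5)/6³ = 78/25 kN
  M_A = M₀b(2a-b)/L² = 13·(12/5)·(2·(18/5)-(12/5))/6² = 104/25 kN·m
  R_B = -6M₀ab/L³ = -6·13·(18/5)·(12/5)/6³ = -78/25 kN
  M_B = M₀a(2b-a)/L² = 13·(18/5)·(2·(12/5)-(18/5))/6² = 39/25 kN·m
Superposition: R_A = -147/25 kN, M_A = -196/25 kN·m, R_B = -603/25 kN, M_B = 489/25 kN·m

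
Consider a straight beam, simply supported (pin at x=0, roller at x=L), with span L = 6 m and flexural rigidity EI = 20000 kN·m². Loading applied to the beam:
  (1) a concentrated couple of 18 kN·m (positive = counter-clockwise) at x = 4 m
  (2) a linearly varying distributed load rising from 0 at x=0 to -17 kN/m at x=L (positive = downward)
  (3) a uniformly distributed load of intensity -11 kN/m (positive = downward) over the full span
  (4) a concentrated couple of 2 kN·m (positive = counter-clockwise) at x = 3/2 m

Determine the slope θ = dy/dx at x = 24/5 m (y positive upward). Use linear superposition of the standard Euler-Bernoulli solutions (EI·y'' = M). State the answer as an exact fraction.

θ(24/5) = -667021/100000000 rad

Load 1 — applied couple M₀=18 kN·m at a=4 m (b=L-a=2):
  θ_1 = (M₀x²/(2L)-M₀(x-a)+C₁)/EI  [x>a] with C₁=M₀(3b²-L²)/(6L)=-12 = (18·(24/5)²/(2·6)-18·((24/5)-4)+(-12))/20000 = 51/125000 rad
Load 2 — triangular load w₀=-17 kN/m (0→w₀ over full span):
  θ_2 = -w₀(7L⁴-30L²x²+15x⁴)/(360LEI) = -(-17)·(7·6⁴-30·6²·(24/5)²+15·(24/5)⁴)/(360·6·20000) = -38607/12500000 rad
Load 3 — uniform load w=-11 kN/m over full span:
  θ_3 = -w(L³-6Lx²+4x³)/(24EI) = -(-11)·(6³-6·6·(24/5)²+4·(24/5)³)/(24·20000) = -9801/2500000 rad
Load 4 — applied couple M₀=2 kN·m at a=3/2 m (b=L-a=9/2):
  θ_4 = (M₀x²/(2L)-M₀(x-a)+C₁)/EI  [x>a] with C₁=M₀(3b²-L²)/(6L)=11/8 = (2·(24/5)²/(2·6)-2·((24/5)-(3/2))+(11/8))/20000 = -277/4000000 rad
Superposition: θ = Σ θ_i = -667021/100000000 rad ≈ -0.006670 rad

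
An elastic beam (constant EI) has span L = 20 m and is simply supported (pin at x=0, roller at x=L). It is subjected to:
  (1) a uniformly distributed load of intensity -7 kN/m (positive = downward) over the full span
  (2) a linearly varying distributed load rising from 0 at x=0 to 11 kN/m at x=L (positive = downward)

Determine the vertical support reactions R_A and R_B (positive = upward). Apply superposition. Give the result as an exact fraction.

Load 1 — uniform load w=-7 kN/m over full span:
  R_A = wL/2 = (-7)·20/2 = -70 kN
  R_B = wL/2 = (-7)·20/2 = -70 kN
Load 2 — triangular load w₀=11 kN/m (0→w₀ over full span):
  R_A = w₀L/6 = 11·20/6 = 110/3 kN
  R_B = w₀L/3 = 11·20/3 = 220/3 kN
Superposition: R_A = -100/3 kN, R_B = 10/3 kN

R_A = -100/3 kN, R_B = 10/3 kN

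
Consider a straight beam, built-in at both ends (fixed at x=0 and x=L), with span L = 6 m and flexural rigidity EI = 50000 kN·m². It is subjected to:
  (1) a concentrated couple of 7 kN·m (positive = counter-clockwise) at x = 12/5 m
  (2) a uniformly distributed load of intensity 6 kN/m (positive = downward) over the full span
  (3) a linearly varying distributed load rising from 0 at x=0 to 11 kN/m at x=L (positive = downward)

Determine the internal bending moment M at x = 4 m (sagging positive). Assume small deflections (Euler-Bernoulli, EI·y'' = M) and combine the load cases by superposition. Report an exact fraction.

M(4) = 2638/225 kN·m

Load 1 — applied couple M₀=7 kN·m at a=12/5 m (b=L-a=18/5):
  M_1 = R_Ax - M_A - M₀  [x>a] with R_A=42/25, M_A=21/25 = (42/25)·4 - (21/25) - 7 = -28/25 kN·m
Load 2 — uniform load w=6 kN/m over full span:
  M_2 = wLx/2 - wL²/12 - wx²/2 = 6·6·4/2 - 6·6²/12 - 6·4²/2 = 6 kN·m
Load 3 — triangular load w₀=11 kN/m (0→w₀ over full span):
  M_3 = 3w₀Lx/20 - w₀L²/30 - w₀x³/(6L) = 3·11·6·4/20 - 11·6²/30 - 11·4³/(6·6) = 308/45 kN·m
Superposition: M = Σ M_i = 2638/225 kN·m ≈ 11.724444 kN·m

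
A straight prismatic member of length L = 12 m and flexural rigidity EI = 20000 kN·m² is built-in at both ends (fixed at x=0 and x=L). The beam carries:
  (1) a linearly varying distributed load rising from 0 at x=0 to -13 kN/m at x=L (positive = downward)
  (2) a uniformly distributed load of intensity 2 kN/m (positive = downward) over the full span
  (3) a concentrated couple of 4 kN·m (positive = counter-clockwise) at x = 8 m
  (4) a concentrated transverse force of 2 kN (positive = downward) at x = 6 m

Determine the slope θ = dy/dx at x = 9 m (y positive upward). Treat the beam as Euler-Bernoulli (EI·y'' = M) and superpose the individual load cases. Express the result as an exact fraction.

Load 1 — triangular load w₀=-13 kN/m (0→w₀ over full span):
  θ_1 = -w₀(2x(L-x)(L-2x)(x+2L)+x²(L-x)²)/(120LEI) = -(-13)·(2·9·(12-9)·(12-2·9)·(9+2·12)+9²·(12-9)²)/(120·12·20000) = -14391/3200000 rad
Load 2 — uniform load w=2 kN/m over full span:
  θ_2 = -wx(L-x)(L-2x)/(12EI) = -2·9·(12-9)·(12-2·9)/(12·20000) = 27/20000 rad
Load 3 — applied couple M₀=4 kN·m at a=8 m (b=L-a=4):
  θ_3 = (R_Ax²/2 - M_Ax - M₀(x-a))/EI  [x>a] with R_A=4/9, M_A=4/3 = ((4/9)·9²/2 - (4/3)·9 - 4·(9-8))/20000 = 1/10000 rad
Load 4 — point force P=2 kN at a=6 m (b=L-a=6):
  θ_4 = Pa²(L-x)(2bL-(3b+a)(L-x))/(2L³EI)  [x>a] = 2·6²·(12-9)·(2·6·12-(3·6+6)·(12-9))/(2·12³·20000) = 9/40000 rad
Superposition: θ = Σ θ_i = -9031/3200000 rad ≈ -0.002822 rad

θ(9) = -9031/3200000 rad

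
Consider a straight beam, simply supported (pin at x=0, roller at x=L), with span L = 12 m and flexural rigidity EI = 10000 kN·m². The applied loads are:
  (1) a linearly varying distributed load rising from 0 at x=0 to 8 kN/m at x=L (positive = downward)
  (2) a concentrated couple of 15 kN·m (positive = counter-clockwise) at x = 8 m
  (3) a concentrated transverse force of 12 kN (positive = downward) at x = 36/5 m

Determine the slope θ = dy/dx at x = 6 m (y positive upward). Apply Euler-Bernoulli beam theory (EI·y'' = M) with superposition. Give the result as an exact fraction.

Load 1 — triangular load w₀=8 kN/m (0→w₀ over full span):
  θ_1 = -w₀(7L⁴-30L²x²+15x⁴)/(360LEI) = -8·(7·12⁴-30·12²·6²+15·6⁴)/(360·12·10000) = -21/12500 rad
Load 2 — applied couple M₀=15 kN·m at a=8 m (b=L-a=4):
  θ_2 = (M₀x²/(2L)+C₁)/EI  [x≤a] with C₁=M₀(3b²-L²)/(6L)=-20 = (15·6²/(2·12)+(-20))/10000 = 1/4000 rad
Load 3 — point force P=12 kN at a=36/5 m (b=L-a=24/5):
  θ_3 = -Pb(L²-b²-3x²)/(6LEI)  [x≤a] = -12·(24/5)·(12²-(24/5)²-3·6²)/(6·12·10000) = -81/78125 rad
Superposition: θ = Σ θ_i = -6167/2500000 rad ≈ -0.002467 rad

θ(6) = -6167/2500000 rad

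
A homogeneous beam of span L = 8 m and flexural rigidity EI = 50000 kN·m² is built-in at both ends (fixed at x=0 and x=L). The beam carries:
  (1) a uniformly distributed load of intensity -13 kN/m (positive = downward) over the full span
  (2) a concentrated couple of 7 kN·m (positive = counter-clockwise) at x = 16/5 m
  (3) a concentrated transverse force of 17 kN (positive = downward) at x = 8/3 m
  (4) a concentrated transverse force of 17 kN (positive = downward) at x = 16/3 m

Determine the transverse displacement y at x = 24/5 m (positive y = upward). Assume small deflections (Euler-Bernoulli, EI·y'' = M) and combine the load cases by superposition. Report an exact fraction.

y(24/5) = 1108336/791015625 m

Load 1 — uniform load w=-13 kN/m over full span:
  y_1 = -wx²(L-x)²/(24EI) = -(-13)·(24/5)²·(8-(24/5))²/(24·50000) = 4992/1953125 m
Load 2 — applied couple M₀=7 kN·m at a=16/5 m (b=L-a=24/5):
  y_2 = (R_Ax³/6 - M_Ax²/2 - M₀(x-a)²/2)/EI  [x>a] with R_A=63/50, M_A=21/25 = ((63/50)·(24/5)³/6 - (21/25)·(24/5)²/2 - 7·((24/5)-(16/5))²/2)/50000 = 896/9765625 m
Load 3 — point force P=17 kN at a=8/3 m (b=L-a=16/3):
  y_3 = -Pa²(L-x)²(3bL-(3b+a)(L-x))/(6L³EI)  [x>a] = -17·(8/3)²·(8-(24/5))²·(3·(16/3)·8-(3·(16/3)+(8/3))·(8-(24/5)))/(6·8³·50000) = -17408/31640625 m
Load 4 — point force P=17 kN at a=16/3 m (b=L-a=8/3):
  y_4 = -Pb²x²(3aL-(3a+b)x)/(6L³EI)  [x≤a] = -17·(8/3)²·(24/5)²·(3·(16/3)·8-(3·(16/3)+(8/3))·(24/5))/(6·8³·50000) = -272/390625 m
Superposition: y = Σ y_i = 1108336/791015625 m ≈ 0.001401 m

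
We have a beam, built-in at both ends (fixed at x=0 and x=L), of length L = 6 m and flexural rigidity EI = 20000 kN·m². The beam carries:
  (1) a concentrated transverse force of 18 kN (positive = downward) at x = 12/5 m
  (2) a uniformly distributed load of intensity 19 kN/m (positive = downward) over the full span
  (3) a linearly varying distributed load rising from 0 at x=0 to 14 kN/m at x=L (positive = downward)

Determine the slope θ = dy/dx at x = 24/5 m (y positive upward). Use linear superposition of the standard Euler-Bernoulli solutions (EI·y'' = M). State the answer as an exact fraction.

θ(24/5) = 20943/7812500 rad

Load 1 — point force P=18 kN at a=12/5 m (b=L-a=18/5):
  θ_1 = Pa²(L-x)(2bL-(3b+a)(L-x))/(2L³EI)  [x>a] = 18·(12/5)²·(6-(24/5))·(2·(18/5)·6-(3·(18/5)+(12/5))·(6-(24/5)))/(2·6³·20000) = 1539/3906250 rad
Load 2 — uniform load w=19 kN/m over full span:
  θ_2 = -wx(L-x)(L-2x)/(12EI) = -19·(24/5)·(6-(24/5))·(6-2·(24/5))/(12·20000) = 513/312500 rad
Load 3 — triangular load w₀=14 kN/m (0→w₀ over full span):
  θ_3 = -w₀(2x(L-x)(L-2x)(x+2L)+x²(L-x)²)/(120LEI) = -14·(2·(24/5)·(6-(24/5))·(6-2·(24/5))·((24/5)+2·6)+(24/5)²·(6-(24/5))²)/(120·6·20000) = 252/390625 rad
Superposition: θ = Σ θ_i = 20943/7812500 rad ≈ 0.002681 rad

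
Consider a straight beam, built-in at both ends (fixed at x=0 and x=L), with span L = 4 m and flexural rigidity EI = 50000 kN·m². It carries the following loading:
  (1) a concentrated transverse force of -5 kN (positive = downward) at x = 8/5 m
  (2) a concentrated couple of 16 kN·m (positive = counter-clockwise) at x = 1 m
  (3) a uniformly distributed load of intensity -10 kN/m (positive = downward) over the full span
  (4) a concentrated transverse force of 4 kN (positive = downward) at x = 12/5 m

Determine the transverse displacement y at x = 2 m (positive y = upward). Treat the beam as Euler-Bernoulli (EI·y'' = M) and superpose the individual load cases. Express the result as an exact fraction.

y(2) = 257/1171875 m

Load 1 — point force P=-5 kN at a=8/5 m (b=L-a=12/5):
  y_1 = -Pa²(L-x)²(3bL-(3b+a)(L-x))/(6L³EI)  [x>a] = -(-5)·(8/5)²·(4-2)²·(3·(12/5)·4-(3·(12/5)+(8/5))·(4-2))/(6·4³·50000) = 7/234375 m
Load 2 — applied couple M₀=16 kN·m at a=1 m (b=L-a=3):
  y_2 = (R_Ax³/6 - M_Ax²/2 - M₀(x-a)²/2)/EI  [x>a] with R_A=9/2, M_A=-3 = ((9/2)·2³/6 - (-3)·2²/2 - 16·(2-1)²/2)/50000 = 1/12500 m
Load 3 — uniform load w=-10 kN/m over full span:
  y_3 = -wx²(L-x)²/(24EI) = -(-10)·2²·(4-2)²/(24·50000) = 1/7500 m
Load 4 — point force P=4 kN at a=12/5 m (b=L-a=8/5):
  y_4 = -Pb²x²(3aL-(3a+b)x)/(6L³EI)  [x≤a] = -4·(8/5)²·2²·(3·(12/5)·4-(3·(12/5)+(8/5))·2)/(6·4³·50000) = -28/1171875 m
Superposition: y = Σ y_i = 257/1171875 m ≈ 0.000219 m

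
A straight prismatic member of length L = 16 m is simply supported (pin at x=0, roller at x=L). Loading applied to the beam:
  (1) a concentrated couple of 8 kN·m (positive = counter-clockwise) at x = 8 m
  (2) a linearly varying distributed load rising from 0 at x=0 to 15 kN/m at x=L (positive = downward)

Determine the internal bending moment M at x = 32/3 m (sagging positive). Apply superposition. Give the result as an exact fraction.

Load 1 — applied couple M₀=8 kN·m at a=8 m (b=L-a=8):
  M_1 = M₀x/L - M₀  [x>a] = 8·(32/3)/16 - 8 = -8/3 kN·m
Load 2 — triangular load w₀=15 kN/m (0→w₀ over full span):
  M_2 = w₀Lx/6 - w₀x³/(6L) = 15·16·(32/3)/6 - 15·(32/3)³/(6·16) = 6400/27 kN·m
Superposition: M = Σ M_i = 6328/27 kN·m ≈ 234.370370 kN·m

M(32/3) = 6328/27 kN·m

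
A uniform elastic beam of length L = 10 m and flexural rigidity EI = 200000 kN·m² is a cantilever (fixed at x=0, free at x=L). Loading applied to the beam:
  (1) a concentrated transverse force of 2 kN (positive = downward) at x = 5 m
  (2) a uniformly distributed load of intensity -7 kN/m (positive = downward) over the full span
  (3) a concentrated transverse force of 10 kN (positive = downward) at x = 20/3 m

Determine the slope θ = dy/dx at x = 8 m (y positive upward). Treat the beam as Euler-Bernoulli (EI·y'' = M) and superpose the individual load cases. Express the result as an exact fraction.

Load 1 — point force P=2 kN at a=5 m (b=L-a=5):
  θ_1 = -Pa²/(2EI)  [x>a] = -2·5²/(2·200000) = -1/8000 rad
Load 2 — uniform load w=-7 kN/m over full span:
  θ_2 = -wx(x²-3Lx+3L²)/(6EI) = -(-7)·8·(8²-3·10·8+3·10²)/(6·200000) = 217/37500 rad
Load 3 — point force P=10 kN at a=20/3 m (b=L-a=10/3):
  θ_3 = -Pa²/(2EI)  [x>a] = -10·(20/3)²/(2·200000) = -1/900 rad
Superposition: θ = Σ θ_i = 8191/1800000 rad ≈ 0.004551 rad

θ(8) = 8191/1800000 rad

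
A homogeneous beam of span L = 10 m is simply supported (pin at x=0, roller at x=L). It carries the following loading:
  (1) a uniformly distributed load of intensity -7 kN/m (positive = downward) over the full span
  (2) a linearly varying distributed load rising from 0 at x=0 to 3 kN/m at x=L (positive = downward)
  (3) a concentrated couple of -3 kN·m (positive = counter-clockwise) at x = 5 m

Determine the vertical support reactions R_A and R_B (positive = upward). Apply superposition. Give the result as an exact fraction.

Load 1 — uniform load w=-7 kN/m over full span:
  R_A = wL/2 = (-7)·10/2 = -35 kN
  R_B = wL/2 = (-7)·10/2 = -35 kN
Load 2 — triangular load w₀=3 kN/m (0→w₀ over full span):
  R_A = w₀L/6 = 3·10/6 = 5 kN
  R_B = w₀L/3 = 3·10/3 = 10 kN
Load 3 — applied couple M₀=-3 kN·m at a=5 m (b=L-a=5):
  R_A = M₀/L = (-3)/10 = -3/10 kN
  R_B = -M₀/L = -(-3)/10 = 3/10 kN
Superposition: R_A = -303/10 kN, R_B = -247/10 kN

R_A = -303/10 kN, R_B = -247/10 kN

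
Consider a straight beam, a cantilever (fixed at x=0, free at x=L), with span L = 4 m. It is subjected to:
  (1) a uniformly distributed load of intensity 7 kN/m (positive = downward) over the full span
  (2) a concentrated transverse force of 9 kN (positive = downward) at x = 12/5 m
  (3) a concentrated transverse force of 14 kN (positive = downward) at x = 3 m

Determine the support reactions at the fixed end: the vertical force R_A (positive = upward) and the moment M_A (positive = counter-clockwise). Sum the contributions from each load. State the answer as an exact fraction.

R_A = 51 kN, M_A = 598/5 kN·m

Load 1 — uniform load w=7 kN/m over full span:
  R_A = wL = 7·4 = 28 kN
  M_A = wL²/2 = 7·4²/2 = 56 kN·m
Load 2 — point force P=9 kN at a=12/5 m (b=L-a=8/5):
  R_A = P = 9 kN
  M_A = Pa = 9·(12/5) = 108/5 kN·m
Load 3 — point force P=14 kN at a=3 m (b=L-a=1):
  R_A = P = 14 kN
  M_A = Pa = 14·3 = 42 kN·m
Superposition: R_A = 51 kN, M_A = 598/5 kN·m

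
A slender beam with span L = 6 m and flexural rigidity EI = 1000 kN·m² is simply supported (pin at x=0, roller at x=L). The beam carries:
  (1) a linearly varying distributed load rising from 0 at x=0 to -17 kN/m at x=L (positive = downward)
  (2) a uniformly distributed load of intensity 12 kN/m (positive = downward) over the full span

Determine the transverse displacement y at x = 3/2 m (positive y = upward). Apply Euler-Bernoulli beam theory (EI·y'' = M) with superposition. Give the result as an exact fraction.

y(3/2) = -23841/512000 m

Load 1 — triangular load w₀=-17 kN/m (0→w₀ over full span):
  y_1 = -w₀x(7L⁴-10L²x²+3x⁴)/(360LEI) = -(-17)·(3/2)·(7·6⁴-10·6²·(3/2)²+3·(3/2)⁴)/(360·6·1000) = 50031/512000 m
Load 2 — uniform load w=12 kN/m over full span:
  y_2 = -wx(L³-2Lx²+x³)/(24EI) = -12·(3/2)·(6³-2·6·(3/2)²+(3/2)³)/(24·1000) = -4617/32000 m
Superposition: y = Σ y_i = -23841/512000 m ≈ -0.046564 m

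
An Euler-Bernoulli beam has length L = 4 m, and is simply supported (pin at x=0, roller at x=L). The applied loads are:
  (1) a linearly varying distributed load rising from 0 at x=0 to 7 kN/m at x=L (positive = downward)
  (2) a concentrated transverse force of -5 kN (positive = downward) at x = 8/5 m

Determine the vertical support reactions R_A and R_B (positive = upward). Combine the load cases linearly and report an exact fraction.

Load 1 — triangular load w₀=7 kN/m (0→w₀ over full span):
  R_A = w₀L/6 = 7·4/6 = 14/3 kN
  R_B = w₀L/3 = 7·4/3 = 28/3 kN
Load 2 — point force P=-5 kN at a=8/5 m (b=L-a=12/5):
  R_A = Pb/L = (-5)·(12/5)/4 = -3 kN
  R_B = Pa/L = (-5)·(8/5)/4 = -2 kN
Superposition: R_A = 5/3 kN, R_B = 22/3 kN

R_A = 5/3 kN, R_B = 22/3 kN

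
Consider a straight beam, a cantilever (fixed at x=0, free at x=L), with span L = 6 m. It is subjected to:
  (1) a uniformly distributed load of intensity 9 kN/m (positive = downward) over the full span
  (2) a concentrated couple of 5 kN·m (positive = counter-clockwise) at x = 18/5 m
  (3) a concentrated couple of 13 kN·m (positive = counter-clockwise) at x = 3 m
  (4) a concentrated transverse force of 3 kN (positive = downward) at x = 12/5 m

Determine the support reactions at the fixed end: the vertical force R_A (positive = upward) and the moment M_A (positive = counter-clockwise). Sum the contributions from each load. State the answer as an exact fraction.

Load 1 — uniform load w=9 kN/m over full span:
  R_A = wL = 9·6 = 54 kN
  M_A = wL²/2 = 9·6²/2 = 162 kN·m
Load 2 — applied couple M₀=5 kN·m at a=18/5 m (b=L-a=12/5):
  R_A = 0 kN
  M_A = -M₀ = -5 kN·m
Load 3 — applied couple M₀=13 kN·m at a=3 m (b=L-a=3):
  R_A = 0 kN
  M_A = -M₀ = -13 kN·m
Load 4 — point force P=3 kN at a=12/5 m (b=L-a=18/5):
  R_A = P = 3 kN
  M_A = Pa = 3·(12/5) = 36/5 kN·m
Superposition: R_A = 57 kN, M_A = 756/5 kN·m

R_A = 57 kN, M_A = 756/5 kN·m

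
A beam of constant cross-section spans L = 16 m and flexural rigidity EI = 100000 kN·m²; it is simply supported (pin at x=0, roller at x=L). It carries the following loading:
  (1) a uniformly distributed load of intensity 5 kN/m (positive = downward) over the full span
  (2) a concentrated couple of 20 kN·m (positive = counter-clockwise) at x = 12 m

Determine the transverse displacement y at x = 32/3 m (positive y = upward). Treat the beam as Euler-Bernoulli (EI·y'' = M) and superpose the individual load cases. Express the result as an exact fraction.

Load 1 — uniform load w=5 kN/m over full span:
  y_1 = -wx(L³-2Lx²+x³)/(24EI) = -5·(32/3)·(16³-2·16·(32/3)²+(32/3)³)/(24·100000) = -5632/151875 m
Load 2 — applied couple M₀=20 kN·m at a=12 m (b=L-a=4):
  y_2 = (M₀x³/(6L)+C₁x)/EI  [x≤a] with C₁=M₀(3b²-L²)/(6L)=-130/3 = (20·(32/3)³/(6·16)+(-130/3)·(32/3))/100000 = -106/50625 m
Superposition: y = Σ y_i = -238/6075 m ≈ -0.039177 m

y(32/3) = -238/6075 m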